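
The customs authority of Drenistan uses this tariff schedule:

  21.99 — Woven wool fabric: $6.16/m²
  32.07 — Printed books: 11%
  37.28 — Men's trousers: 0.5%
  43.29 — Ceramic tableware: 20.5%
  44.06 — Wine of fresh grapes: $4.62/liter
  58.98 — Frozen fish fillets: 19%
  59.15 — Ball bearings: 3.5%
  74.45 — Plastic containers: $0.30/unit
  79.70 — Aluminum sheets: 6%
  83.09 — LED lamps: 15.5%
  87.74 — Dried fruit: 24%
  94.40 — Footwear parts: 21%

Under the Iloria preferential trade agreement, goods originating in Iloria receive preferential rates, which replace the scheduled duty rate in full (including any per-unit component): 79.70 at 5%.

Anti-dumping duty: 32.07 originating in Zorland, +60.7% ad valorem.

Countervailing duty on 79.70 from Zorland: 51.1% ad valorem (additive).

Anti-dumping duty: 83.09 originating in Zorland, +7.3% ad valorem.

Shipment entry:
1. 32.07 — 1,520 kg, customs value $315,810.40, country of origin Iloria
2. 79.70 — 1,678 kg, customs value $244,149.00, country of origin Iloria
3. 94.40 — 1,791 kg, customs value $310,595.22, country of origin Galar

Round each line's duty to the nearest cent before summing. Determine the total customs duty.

$112,171.59

Line 1 (32.07, Iloria, 1,520 kg, $315,810.40):
Base rate for 32.07 is 11%.
Origin Iloria is the FTA partner but 32.07 is not on the preference list; base rate stands.
The additional-duty order on 32.07 targets Zorland, not Iloria; it does not apply.
Duty = $315,810.40 × 11% = $34,739.14.
Line 2 (79.70, Iloria, 1,678 kg, $244,149.00):
Base rate for 79.70 is 6%.
Origin Iloria qualifies under the Drenistan–Iloria agreement and 79.70 is covered: preferential rate 5% applies instead.
The additional-duty order on 79.70 targets Zorland, not Iloria; it does not apply.
Duty = $244,149.00 × 5% = $12,207.45.
Line 3 (94.40, Galar, 1,791 kg, $310,595.22):
Base rate for 94.40 is 21%.
Duty = $310,595.22 × 21% = $65,225.00.
Total = $34,739.14 + $12,207.45 + $65,225.00 = $112,171.59.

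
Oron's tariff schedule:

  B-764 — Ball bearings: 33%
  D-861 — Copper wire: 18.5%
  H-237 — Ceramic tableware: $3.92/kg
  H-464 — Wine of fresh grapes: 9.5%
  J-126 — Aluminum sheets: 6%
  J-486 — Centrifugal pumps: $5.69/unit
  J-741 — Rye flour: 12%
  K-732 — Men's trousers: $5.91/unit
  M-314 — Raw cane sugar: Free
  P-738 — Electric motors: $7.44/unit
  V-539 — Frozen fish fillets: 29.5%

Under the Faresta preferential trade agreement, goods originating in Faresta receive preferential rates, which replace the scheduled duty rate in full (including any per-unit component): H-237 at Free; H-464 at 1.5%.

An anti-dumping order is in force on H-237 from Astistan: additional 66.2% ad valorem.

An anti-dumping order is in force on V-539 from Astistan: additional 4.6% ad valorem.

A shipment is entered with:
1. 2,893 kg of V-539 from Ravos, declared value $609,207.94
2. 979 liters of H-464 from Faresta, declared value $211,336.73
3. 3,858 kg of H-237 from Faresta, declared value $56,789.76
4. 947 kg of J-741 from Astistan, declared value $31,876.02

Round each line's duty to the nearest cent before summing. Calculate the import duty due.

Line 1 (V-539, Ravos, 2,893 kg, $609,207.94):
Base rate for V-539 is 29.5%.
The additional-duty order on V-539 targets Astistan, not Ravos; it does not apply.
Duty = $609,207.94 × 29.5% = $179,716.34.
Line 2 (H-464, Faresta, 979 liters, $211,336.73):
Base rate for H-464 is 9.5%.
Origin Faresta qualifies under the Oron–Faresta agreement and H-464 is covered: preferential rate 1.5% applies instead.
Duty = $211,336.73 × 1.5% = $3,170.05.
Line 3 (H-237, Faresta, 3,858 kg, $56,789.76):
Base rate for H-237 is $3.92/kg.
Origin Faresta qualifies under the Oron–Faresta agreement and H-237 is covered: preferential rate Free applies instead.
The additional-duty order on H-237 targets Astistan, not Faresta; it does not apply.
Duty = $56,789.76 × 0% = $0.00.
Line 4 (J-741, Astistan, 947 kg, $31,876.02):
Base rate for J-741 is 12%.
Duty = $31,876.02 × 12% = $3,825.12.
Total = $179,716.34 + $3,170.05 + $0.00 + $3,825.12 = $186,711.51.

$186,711.51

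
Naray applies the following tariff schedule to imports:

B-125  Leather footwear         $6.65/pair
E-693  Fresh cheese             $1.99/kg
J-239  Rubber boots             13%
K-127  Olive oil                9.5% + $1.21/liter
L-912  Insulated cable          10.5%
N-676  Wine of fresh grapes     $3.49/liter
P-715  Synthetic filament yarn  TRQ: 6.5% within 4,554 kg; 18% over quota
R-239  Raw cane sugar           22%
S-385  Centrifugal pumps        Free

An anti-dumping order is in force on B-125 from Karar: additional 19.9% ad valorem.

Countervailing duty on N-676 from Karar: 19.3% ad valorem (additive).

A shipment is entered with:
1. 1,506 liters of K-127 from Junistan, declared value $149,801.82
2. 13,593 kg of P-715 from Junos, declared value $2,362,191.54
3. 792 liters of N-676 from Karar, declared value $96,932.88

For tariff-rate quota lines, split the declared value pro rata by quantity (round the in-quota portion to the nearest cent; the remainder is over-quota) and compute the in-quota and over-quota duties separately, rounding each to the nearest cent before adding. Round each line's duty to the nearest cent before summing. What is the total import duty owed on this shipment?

Line 1 (K-127, Junistan, 1,506 liters, $149,801.82):
Base rate for K-127 is 9.5% + $1.21/liter.
Duty = $149,801.82 × 9.5% + 1,506 × $1.21 = $16,053.43.
Line 2 (P-715, Junos, 13,593 kg, $2,362,191.54):
Code P-715 is under a tariff-rate quota (threshold 4,554 kg). In-quota: 4,554 kg at 6.5%; over-quota: 9,039 kg at 18%.
Pro-rata value split: in-quota = $2,362,191.54 × 4,554/13,593 = $791,394.12; over-quota = $2,362,191.54 − $791,394.12 = $1,570,797.42.
In-quota duty = $791,394.12 × 6.5% = $51,440.62. Over-quota duty = $1,570,797.42 × 18% = $282,743.54.
Line duty = $51,440.62 + $282,743.54 = $334,184.16.
Line 3 (N-676, Karar, 792 liters, $96,932.88):
Base rate for N-676 is $3.49/liter.
Additional duty on N-676 from Karar: +19.3% ad valorem. Applied ad valorem rate = 19.3%.
Duty = $96,932.88 × 19.3% + 792 × $3.49 = $21,472.13.
Total = $16,053.43 + $334,184.16 + $21,472.13 = $371,709.72.

$371,709.72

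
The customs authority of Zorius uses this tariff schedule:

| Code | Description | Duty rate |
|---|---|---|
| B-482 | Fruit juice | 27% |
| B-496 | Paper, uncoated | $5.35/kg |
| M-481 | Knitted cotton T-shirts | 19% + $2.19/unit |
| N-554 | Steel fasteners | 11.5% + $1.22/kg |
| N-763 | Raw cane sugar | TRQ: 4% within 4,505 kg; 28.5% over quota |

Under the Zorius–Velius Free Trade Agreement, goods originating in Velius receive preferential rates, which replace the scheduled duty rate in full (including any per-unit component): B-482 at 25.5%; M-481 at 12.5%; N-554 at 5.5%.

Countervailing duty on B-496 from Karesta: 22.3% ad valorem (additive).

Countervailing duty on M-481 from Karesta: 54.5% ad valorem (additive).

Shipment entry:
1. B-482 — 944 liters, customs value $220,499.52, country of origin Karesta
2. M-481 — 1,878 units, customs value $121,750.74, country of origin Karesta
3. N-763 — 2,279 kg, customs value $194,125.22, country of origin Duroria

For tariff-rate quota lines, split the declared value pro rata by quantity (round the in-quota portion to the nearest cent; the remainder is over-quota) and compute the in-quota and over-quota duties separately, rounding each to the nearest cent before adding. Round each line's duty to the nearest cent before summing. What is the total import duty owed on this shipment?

$160,899.49

Line 1 (B-482, Karesta, 944 liters, $220,499.52):
Base rate for B-482 is 27%.
B-482 has an FTA preferential rate, but origin Karesta is not Velius; base rate stands.
Duty = $220,499.52 × 27% = $59,534.87.
Line 2 (M-481, Karesta, 1,878 units, $121,750.74):
Base rate for M-481 is 19% + $2.19/unit.
M-481 has an FTA preferential rate, but origin Karesta is not Velius; base rate stands.
Additional duty on M-481 from Karesta: +54.5%. Applied ad valorem rate: 19% + 54.5% = 73.5%.
Duty = $121,750.74 × 73.5% + 1,878 × $2.19 = $93,599.61.
Line 3 (N-763, Duroria, 2,279 kg, $194,125.22):
Code N-763 is under a tariff-rate quota (threshold 4,505 kg). Quantity 2,279 kg is within the quota, so the in-quota rate 4% applies to the full value.
Duty = $194,125.22 × 4% = $7,765.01.
Total = $59,534.87 + $93,599.61 + $7,765.01 = $160,899.49.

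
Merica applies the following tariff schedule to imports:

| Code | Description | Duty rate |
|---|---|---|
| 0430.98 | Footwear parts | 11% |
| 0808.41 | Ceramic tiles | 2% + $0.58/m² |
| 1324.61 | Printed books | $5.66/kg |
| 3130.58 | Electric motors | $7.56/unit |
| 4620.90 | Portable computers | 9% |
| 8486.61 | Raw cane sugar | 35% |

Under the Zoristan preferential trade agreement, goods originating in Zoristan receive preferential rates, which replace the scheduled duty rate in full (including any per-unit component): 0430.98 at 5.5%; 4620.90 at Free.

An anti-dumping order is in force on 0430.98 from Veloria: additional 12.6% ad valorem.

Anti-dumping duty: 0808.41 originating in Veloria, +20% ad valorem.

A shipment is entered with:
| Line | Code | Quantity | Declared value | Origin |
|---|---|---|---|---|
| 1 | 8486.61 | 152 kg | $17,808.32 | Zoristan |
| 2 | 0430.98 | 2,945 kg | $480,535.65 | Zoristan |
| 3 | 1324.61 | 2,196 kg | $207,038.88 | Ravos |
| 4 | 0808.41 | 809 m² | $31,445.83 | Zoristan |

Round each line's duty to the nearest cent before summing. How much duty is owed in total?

Line 1 (8486.61, Zoristan, 152 kg, $17,808.32):
Base rate for 8486.61 is 35%.
Origin Zoristan is the FTA partner but 8486.61 is not on the preference list; base rate stands.
Duty = $17,808.32 × 35% = $6,232.91.
Line 2 (0430.98, Zoristan, 2,945 kg, $480,535.65):
Base rate for 0430.98 is 11%.
Origin Zoristan qualifies under the Merica–Zoristan agreement and 0430.98 is covered: preferential rate 5.5% applies instead.
The additional-duty order on 0430.98 targets Veloria, not Zoristan; it does not apply.
Duty = $480,535.65 × 5.5% = $26,429.46.
Line 3 (1324.61, Ravos, 2,196 kg, $207,038.88):
Base rate for 1324.61 is $5.66/kg.
Duty = 2,196 × $5.66 = $12,429.36.
Line 4 (0808.41, Zoristan, 809 m², $31,445.83):
Base rate for 0808.41 is 2% + $0.58/m².
Origin Zoristan is the FTA partner but 0808.41 is not on the preference list; base rate stands.
The additional-duty order on 0808.41 targets Veloria, not Zoristan; it does not apply.
Duty = $31,445.83 × 2% + 809 × $0.58 = $1,098.14.
Total = $6,232.91 + $26,429.46 + $12,429.36 + $1,098.14 = $46,189.87.

$46,189.87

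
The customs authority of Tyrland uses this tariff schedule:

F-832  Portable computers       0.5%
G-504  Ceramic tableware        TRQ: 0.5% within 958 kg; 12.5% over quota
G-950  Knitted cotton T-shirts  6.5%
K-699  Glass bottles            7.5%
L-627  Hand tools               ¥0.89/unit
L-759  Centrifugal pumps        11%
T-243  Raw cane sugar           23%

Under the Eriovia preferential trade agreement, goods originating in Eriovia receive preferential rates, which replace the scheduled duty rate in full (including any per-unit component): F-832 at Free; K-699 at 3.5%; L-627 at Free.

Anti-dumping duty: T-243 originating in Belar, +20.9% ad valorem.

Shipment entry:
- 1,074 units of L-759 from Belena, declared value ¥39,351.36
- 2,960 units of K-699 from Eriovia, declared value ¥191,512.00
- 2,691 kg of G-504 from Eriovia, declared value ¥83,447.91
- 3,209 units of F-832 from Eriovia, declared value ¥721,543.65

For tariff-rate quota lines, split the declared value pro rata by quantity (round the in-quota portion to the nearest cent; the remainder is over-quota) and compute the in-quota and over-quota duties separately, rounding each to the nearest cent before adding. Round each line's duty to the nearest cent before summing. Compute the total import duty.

¥17,897.65

Line 1 (L-759, Belena, 1,074 units, ¥39,351.36):
Base rate for L-759 is 11%.
Duty = ¥39,351.36 × 11% = ¥4,328.65.
Line 2 (K-699, Eriovia, 2,960 units, ¥191,512.00):
Base rate for K-699 is 7.5%.
Origin Eriovia qualifies under the Tyrland–Eriovia agreement and K-699 is covered: preferential rate 3.5% applies instead.
Duty = ¥191,512.00 × 3.5% = ¥6,702.92.
Line 3 (G-504, Eriovia, 2,691 kg, ¥83,447.91):
Code G-504 is under a tariff-rate quota (threshold 958 kg). In-quota: 958 kg at 0.5%; over-quota: 1,733 kg at 12.5%.
Pro-rata value split: in-quota = ¥83,447.91 × 958/2,691 = ¥29,707.58; over-quota = ¥83,447.91 − ¥29,707.58 = ¥53,740.33.
In-quota duty = ¥29,707.58 × 0.5% = ¥148.54. Over-quota duty = ¥53,740.33 × 12.5% = ¥6,717.54.
Line duty = ¥148.54 + ¥6,717.54 = ¥6,866.08.
Line 4 (F-832, Eriovia, 3,209 units, ¥721,543.65):
Base rate for F-832 is 0.5%.
Origin Eriovia qualifies under the Tyrland–Eriovia agreement and F-832 is covered: preferential rate Free applies instead.
Duty = ¥721,543.65 × 0% = ¥0.00.
Total = ¥4,328.65 + ¥6,702.92 + ¥6,866.08 + ¥0.00 = ¥17,897.65.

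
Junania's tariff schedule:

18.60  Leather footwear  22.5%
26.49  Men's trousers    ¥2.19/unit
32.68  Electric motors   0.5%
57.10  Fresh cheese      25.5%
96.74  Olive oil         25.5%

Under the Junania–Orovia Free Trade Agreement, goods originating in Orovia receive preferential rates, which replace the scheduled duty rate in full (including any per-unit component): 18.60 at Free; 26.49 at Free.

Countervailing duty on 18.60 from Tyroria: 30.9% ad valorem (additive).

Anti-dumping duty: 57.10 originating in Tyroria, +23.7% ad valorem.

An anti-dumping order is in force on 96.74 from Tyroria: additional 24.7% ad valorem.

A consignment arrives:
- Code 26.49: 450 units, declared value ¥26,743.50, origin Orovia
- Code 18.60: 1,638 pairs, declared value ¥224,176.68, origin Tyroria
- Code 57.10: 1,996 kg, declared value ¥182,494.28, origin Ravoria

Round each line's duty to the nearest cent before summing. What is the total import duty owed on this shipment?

Line 1 (26.49, Orovia, 450 units, ¥26,743.50):
Base rate for 26.49 is ¥2.19/unit.
Origin Orovia qualifies under the Junania–Orovia agreement and 26.49 is covered: preferential rate Free applies instead.
Duty = ¥26,743.50 × 0% = ¥0.00.
Line 2 (18.60, Tyroria, 1,638 pairs, ¥224,176.68):
Base rate for 18.60 is 22.5%.
18.60 has an FTA preferential rate, but origin Tyroria is not Orovia; base rate stands.
Additional duty on 18.60 from Tyroria: +30.9%. Applied ad valorem rate: 22.5% + 30.9% = 53.4%.
Duty = ¥224,176.68 × 53.4% = ¥119,710.35.
Line 3 (57.10, Ravoria, 1,996 kg, ¥182,494.28):
Base rate for 57.10 is 25.5%.
The additional-duty order on 57.10 targets Tyroria, not Ravoria; it does not apply.
Duty = ¥182,494.28 × 25.5% = ¥46,536.04.
Total = ¥0.00 + ¥119,710.35 + ¥46,536.04 = ¥166,246.39.

¥166,246.39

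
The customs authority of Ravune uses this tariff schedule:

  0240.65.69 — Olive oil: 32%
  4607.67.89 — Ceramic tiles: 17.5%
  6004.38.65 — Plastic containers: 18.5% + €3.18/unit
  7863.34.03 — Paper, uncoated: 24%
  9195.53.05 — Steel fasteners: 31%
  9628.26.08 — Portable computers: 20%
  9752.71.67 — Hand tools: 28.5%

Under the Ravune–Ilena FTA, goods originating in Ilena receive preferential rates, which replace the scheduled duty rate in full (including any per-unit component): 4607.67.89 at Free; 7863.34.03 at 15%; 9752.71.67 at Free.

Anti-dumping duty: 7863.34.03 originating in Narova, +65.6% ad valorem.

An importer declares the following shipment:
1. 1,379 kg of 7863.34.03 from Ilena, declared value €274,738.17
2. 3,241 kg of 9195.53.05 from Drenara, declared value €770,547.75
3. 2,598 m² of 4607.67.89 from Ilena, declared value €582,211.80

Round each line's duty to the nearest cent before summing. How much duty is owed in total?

€280,080.53

Line 1 (7863.34.03, Ilena, 1,379 kg, €274,738.17):
Base rate for 7863.34.03 is 24%.
Origin Ilena qualifies under the Ravune–Ilena agreement and 7863.34.03 is covered: preferential rate 15% applies instead.
The additional-duty order on 7863.34.03 targets Narova, not Ilena; it does not apply.
Duty = €274,738.17 × 15% = €41,210.73.
Line 2 (9195.53.05, Drenara, 3,241 kg, €770,547.75):
Base rate for 9195.53.05 is 31%.
Duty = €770,547.75 × 31% = €238,869.80.
Line 3 (4607.67.89, Ilena, 2,598 m², €582,211.80):
Base rate for 4607.67.89 is 17.5%.
Origin Ilena qualifies under the Ravune–Ilena agreement and 4607.67.89 is covered: preferential rate Free applies instead.
Duty = €582,211.80 × 0% = €0.00.
Total = €41,210.73 + €238,869.80 + €0.00 = €280,080.53.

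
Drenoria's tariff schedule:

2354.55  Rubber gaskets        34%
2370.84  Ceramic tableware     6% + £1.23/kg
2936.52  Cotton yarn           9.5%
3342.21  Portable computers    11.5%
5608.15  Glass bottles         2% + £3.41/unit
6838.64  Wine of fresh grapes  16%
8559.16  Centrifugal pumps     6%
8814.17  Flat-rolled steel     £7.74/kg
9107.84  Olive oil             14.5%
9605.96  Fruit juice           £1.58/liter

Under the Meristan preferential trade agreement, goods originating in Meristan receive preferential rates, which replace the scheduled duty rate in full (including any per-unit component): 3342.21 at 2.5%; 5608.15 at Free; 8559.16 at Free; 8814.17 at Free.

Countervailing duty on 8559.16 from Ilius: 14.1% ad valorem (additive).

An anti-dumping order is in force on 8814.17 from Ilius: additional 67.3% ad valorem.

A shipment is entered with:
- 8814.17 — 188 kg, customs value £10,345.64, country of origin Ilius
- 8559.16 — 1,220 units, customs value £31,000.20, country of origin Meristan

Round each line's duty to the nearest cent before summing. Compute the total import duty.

Line 1 (8814.17, Ilius, 188 kg, £10,345.64):
Base rate for 8814.17 is £7.74/kg.
8814.17 has an FTA preferential rate, but origin Ilius is not Meristan; base rate stands.
Additional duty on 8814.17 from Ilius: +67.3% ad valorem. Applied ad valorem rate = 67.3%.
Duty = £10,345.64 × 67.3% + 188 × £7.74 = £8,417.74.
Line 2 (8559.16, Meristan, 1,220 units, £31,000.20):
Base rate for 8559.16 is 6%.
Origin Meristan qualifies under the Drenoria–Meristan agreement and 8559.16 is covered: preferential rate Free applies instead.
The additional-duty order on 8559.16 targets Ilius, not Meristan; it does not apply.
Duty = £31,000.20 × 0% = £0.00.
Total = £8,417.74 + £0.00 = £8,417.74.

£8,417.74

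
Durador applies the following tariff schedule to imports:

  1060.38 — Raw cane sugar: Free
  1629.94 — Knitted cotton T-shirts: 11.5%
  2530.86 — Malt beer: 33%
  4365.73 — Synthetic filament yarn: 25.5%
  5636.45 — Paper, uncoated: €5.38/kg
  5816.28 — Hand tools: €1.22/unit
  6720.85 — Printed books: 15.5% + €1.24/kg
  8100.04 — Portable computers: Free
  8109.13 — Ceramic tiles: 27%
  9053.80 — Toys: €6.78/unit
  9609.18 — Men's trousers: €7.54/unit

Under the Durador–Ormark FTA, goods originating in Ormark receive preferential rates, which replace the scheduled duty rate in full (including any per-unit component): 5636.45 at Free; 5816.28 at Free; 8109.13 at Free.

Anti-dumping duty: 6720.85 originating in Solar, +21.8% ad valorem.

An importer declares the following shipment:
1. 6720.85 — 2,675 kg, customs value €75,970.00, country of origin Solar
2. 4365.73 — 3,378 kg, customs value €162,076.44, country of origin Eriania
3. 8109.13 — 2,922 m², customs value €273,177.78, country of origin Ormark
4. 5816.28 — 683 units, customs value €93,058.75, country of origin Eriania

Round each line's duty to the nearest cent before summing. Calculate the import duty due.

€73,816.56

Line 1 (6720.85, Solar, 2,675 kg, €75,970.00):
Base rate for 6720.85 is 15.5% + €1.24/kg.
Additional duty on 6720.85 from Solar: +21.8%. Applied ad valorem rate: 15.5% + 21.8% = 37.3%.
Duty = €75,970.00 × 37.3% + 2,675 × €1.24 = €31,653.81.
Line 2 (4365.73, Eriania, 3,378 kg, €162,076.44):
Base rate for 4365.73 is 25.5%.
Duty = €162,076.44 × 25.5% = €41,329.49.
Line 3 (8109.13, Ormark, 2,922 m², €273,177.78):
Base rate for 8109.13 is 27%.
Origin Ormark qualifies under the Durador–Ormark agreement and 8109.13 is covered: preferential rate Free applies instead.
Duty = €273,177.78 × 0% = €0.00.
Line 4 (5816.28, Eriania, 683 units, €93,058.75):
Base rate for 5816.28 is €1.22/unit.
5816.28 has an FTA preferential rate, but origin Eriania is not Ormark; base rate stands.
Duty = 683 × €1.22 = €833.26.
Total = €31,653.81 + €41,329.49 + €0.00 + €833.26 = €73,816.56.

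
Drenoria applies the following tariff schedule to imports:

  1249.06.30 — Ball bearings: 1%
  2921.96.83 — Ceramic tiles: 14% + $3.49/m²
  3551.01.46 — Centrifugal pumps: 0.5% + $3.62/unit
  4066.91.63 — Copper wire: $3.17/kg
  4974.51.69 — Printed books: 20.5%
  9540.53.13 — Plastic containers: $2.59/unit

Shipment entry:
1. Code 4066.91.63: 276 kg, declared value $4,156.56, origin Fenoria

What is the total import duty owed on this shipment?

$874.92

Line 1 (4066.91.63, Fenoria, 276 kg, $4,156.56):
Base rate for 4066.91.63 is $3.17/kg.
Duty = 276 × $3.17 = $874.92.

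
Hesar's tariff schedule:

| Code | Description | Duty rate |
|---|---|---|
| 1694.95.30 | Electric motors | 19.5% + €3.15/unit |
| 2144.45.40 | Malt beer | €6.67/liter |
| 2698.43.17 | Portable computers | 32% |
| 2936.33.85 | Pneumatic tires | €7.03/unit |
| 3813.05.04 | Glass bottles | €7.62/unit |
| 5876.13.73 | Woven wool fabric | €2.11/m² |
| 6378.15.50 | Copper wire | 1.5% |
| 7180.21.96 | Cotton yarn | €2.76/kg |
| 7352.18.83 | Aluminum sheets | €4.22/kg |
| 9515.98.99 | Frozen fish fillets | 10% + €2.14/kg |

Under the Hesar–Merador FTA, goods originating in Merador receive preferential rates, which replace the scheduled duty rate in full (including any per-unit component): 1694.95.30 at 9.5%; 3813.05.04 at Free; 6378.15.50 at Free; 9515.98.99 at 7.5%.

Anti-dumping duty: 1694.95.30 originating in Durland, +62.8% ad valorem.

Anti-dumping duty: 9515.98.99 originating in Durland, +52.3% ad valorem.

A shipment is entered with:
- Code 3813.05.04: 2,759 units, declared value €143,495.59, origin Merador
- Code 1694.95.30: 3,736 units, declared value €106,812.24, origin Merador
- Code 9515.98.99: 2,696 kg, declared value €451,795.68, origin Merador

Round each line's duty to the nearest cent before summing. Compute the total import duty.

€44,031.84

Line 1 (3813.05.04, Merador, 2,759 units, €143,495.59):
Base rate for 3813.05.04 is €7.62/unit.
Origin Merador qualifies under the Hesar–Merador agreement and 3813.05.04 is covered: preferential rate Free applies instead.
Duty = €143,495.59 × 0% = €0.00.
Line 2 (1694.95.30, Merador, 3,736 units, €106,812.24):
Base rate for 1694.95.30 is 19.5% + €3.15/unit.
Origin Merador qualifies under the Hesar–Merador agreement and 1694.95.30 is covered: preferential rate 9.5% applies instead.
The additional-duty order on 1694.95.30 targets Durland, not Merador; it does not apply.
Duty = €106,812.24 × 9.5% = €10,147.16.
Line 3 (9515.98.99, Merador, 2,696 kg, €451,795.68):
Base rate for 9515.98.99 is 10% + €2.14/kg.
Origin Merador qualifies under the Hesar–Merador agreement and 9515.98.99 is covered: preferential rate 7.5% applies instead.
The additional-duty order on 9515.98.99 targets Durland, not Merador; it does not apply.
Duty = €451,795.68 × 7.5% = €33,884.68.
Total = €0.00 + €10,147.16 + €33,884.68 = €44,031.84.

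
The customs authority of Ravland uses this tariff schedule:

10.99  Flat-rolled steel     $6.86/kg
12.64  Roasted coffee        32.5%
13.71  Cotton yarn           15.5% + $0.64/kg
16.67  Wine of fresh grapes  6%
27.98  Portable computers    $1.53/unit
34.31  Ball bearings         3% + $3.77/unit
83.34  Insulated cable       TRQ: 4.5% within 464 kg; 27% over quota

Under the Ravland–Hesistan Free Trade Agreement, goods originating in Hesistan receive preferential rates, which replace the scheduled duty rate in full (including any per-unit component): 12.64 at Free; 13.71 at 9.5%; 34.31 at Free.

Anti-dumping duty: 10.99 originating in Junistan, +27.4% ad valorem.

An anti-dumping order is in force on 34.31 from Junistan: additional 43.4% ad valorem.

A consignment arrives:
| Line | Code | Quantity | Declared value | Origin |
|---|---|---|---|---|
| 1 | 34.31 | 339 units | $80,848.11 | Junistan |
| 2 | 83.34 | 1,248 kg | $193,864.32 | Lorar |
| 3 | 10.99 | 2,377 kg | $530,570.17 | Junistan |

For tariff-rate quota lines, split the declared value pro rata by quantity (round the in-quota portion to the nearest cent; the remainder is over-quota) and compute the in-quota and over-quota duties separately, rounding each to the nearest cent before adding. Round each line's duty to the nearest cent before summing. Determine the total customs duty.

Line 1 (34.31, Junistan, 339 units, $80,848.11):
Base rate for 34.31 is 3% + $3.77/unit.
34.31 has an FTA preferential rate, but origin Junistan is not Hesistan; base rate stands.
Additional duty on 34.31 from Junistan: +43.4%. Applied ad valorem rate: 3% + 43.4% = 46.4%.
Duty = $80,848.11 × 46.4% + 339 × $3.77 = $38,791.55.
Line 2 (83.34, Lorar, 1,248 kg, $193,864.32):
Code 83.34 is under a tariff-rate quota (threshold 464 kg). In-quota: 464 kg at 4.5%; over-quota: 784 kg at 27%.
Pro-rata value split: in-quota = $193,864.32 × 464/1,248 = $72,077.76; over-quota = $193,864.32 − $72,077.76 = $121,786.56.
In-quota duty = $72,077.76 × 4.5% = $3,243.50. Over-quota duty = $121,786.56 × 27% = $32,882.37.
Line duty = $3,243.50 + $32,882.37 = $36,125.87.
Line 3 (10.99, Junistan, 2,377 kg, $530,570.17):
Base rate for 10.99 is $6.86/kg.
Additional duty on 10.99 from Junistan: +27.4% ad valorem. Applied ad valorem rate = 27.4%.
Duty = $530,570.17 × 27.4% + 2,377 × $6.86 = $161,682.45.
Total = $38,791.55 + $36,125.87 + $161,682.45 = $236,599.87.

$236,599.87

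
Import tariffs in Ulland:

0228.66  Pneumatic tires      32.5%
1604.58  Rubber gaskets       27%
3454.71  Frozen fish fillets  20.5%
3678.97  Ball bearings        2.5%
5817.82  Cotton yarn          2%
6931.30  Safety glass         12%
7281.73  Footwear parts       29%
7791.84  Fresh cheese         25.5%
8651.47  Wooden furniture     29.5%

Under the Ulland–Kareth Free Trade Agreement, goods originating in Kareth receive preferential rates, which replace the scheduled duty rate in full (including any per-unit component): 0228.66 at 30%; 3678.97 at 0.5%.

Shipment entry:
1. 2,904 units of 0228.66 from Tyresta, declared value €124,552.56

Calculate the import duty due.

Line 1 (0228.66, Tyresta, 2,904 units, €124,552.56):
Base rate for 0228.66 is 32.5%.
0228.66 has an FTA preferential rate, but origin Tyresta is not Kareth; base rate stands.
Duty = €124,552.56 × 32.5% = €40,479.58.

€40,479.58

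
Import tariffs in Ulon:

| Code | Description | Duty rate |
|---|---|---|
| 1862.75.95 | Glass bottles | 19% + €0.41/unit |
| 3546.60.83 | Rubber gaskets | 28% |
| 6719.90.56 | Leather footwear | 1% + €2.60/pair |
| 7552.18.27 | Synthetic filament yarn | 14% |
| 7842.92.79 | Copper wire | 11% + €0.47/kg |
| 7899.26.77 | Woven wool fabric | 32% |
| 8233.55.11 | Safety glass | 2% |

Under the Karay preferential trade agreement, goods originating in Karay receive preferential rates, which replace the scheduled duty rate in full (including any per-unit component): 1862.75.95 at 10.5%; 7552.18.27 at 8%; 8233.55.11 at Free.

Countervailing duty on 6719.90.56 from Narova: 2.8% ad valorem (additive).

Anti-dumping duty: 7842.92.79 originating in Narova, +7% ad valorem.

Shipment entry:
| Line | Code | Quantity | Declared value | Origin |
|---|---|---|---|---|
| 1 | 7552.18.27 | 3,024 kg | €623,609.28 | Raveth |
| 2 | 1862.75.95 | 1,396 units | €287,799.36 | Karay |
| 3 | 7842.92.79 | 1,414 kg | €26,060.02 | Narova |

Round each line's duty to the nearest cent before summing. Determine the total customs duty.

€122,879.61

Line 1 (7552.18.27, Raveth, 3,024 kg, €623,609.28):
Base rate for 7552.18.27 is 14%.
7552.18.27 has an FTA preferential rate, but origin Raveth is not Karay; base rate stands.
Duty = €623,609.28 × 14% = €87,305.30.
Line 2 (1862.75.95, Karay, 1,396 units, €287,799.36):
Base rate for 1862.75.95 is 19% + €0.41/unit.
Origin Karay qualifies under the Ulon–Karay agreement and 1862.75.95 is covered: preferential rate 10.5% applies instead.
Duty = €287,799.36 × 10.5% = €30,218.93.
Line 3 (7842.92.79, Narova, 1,414 kg, €26,060.02):
Base rate for 7842.92.79 is 11% + €0.47/kg.
Additional duty on 7842.92.79 from Narova: +7%. Applied ad valorem rate: 11% + 7% = 18%.
Duty = €26,060.02 × 18% + 1,414 × €0.47 = €5,355.38.
Total = €87,305.30 + €30,218.93 + €5,355.38 = €122,879.61.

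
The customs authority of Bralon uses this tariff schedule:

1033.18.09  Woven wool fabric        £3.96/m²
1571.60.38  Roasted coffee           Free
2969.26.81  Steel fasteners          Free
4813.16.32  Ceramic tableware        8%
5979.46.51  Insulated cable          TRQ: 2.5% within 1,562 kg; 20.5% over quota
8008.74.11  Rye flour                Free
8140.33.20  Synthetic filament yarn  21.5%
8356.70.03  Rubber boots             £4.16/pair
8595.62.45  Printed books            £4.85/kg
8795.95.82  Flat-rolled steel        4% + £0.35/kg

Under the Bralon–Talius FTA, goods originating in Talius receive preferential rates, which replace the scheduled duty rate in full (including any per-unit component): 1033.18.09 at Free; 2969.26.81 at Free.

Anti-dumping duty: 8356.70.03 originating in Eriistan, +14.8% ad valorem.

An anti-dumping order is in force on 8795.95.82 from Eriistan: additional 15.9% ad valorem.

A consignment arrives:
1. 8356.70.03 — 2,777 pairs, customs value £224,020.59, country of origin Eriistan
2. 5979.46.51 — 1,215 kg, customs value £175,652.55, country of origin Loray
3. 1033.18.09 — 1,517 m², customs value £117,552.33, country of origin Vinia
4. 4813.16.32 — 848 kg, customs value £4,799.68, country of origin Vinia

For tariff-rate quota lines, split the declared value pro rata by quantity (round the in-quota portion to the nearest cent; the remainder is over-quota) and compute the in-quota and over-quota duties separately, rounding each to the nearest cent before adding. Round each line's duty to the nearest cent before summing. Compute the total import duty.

Line 1 (8356.70.03, Eriistan, 2,777 pairs, £224,020.59):
Base rate for 8356.70.03 is £4.16/pair.
Additional duty on 8356.70.03 from Eriistan: +14.8% ad valorem. Applied ad valorem rate = 14.8%.
Duty = £224,020.59 × 14.8% + 2,777 × £4.16 = £44,707.37.
Line 2 (5979.46.51, Loray, 1,215 kg, £175,652.55):
Code 5979.46.51 is under a tariff-rate quota (threshold 1,562 kg). Quantity 1,215 kg is within the quota, so the in-quota rate 2.5% applies to the full value.
Duty = £175,652.55 × 2.5% = £4,391.31.
Line 3 (1033.18.09, Vinia, 1,517 m², £117,552.33):
Base rate for 1033.18.09 is £3.96/m².
1033.18.09 has an FTA preferential rate, but origin Vinia is not Talius; base rate stands.
Duty = 1,517 × £3.96 = £6,007.32.
Line 4 (4813.16.32, Vinia, 848 kg, £4,799.68):
Base rate for 4813.16.32 is 8%.
Duty = £4,799.68 × 8% = £383.97.
Total = £44,707.37 + £4,391.31 + £6,007.32 + £383.97 = £55,489.97.

£55,489.97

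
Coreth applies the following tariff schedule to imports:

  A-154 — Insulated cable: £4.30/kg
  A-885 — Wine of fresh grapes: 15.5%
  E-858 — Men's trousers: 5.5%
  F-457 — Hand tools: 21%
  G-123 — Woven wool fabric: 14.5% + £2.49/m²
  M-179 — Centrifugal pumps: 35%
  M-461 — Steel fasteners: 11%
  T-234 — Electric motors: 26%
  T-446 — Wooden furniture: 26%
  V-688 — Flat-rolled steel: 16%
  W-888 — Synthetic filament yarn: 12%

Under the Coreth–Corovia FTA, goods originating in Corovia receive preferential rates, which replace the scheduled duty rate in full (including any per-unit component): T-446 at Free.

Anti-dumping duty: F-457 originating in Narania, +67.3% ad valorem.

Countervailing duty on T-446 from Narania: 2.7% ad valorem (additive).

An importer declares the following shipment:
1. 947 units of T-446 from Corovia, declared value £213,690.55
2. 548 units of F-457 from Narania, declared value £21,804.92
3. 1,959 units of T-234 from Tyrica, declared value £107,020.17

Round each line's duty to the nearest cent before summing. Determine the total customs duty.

£47,078.98

Line 1 (T-446, Corovia, 947 units, £213,690.55):
Base rate for T-446 is 26%.
Origin Corovia qualifies under the Coreth–Corovia agreement and T-446 is covered: preferential rate Free applies instead.
The additional-duty order on T-446 targets Narania, not Corovia; it does not apply.
Duty = £213,690.55 × 0% = £0.00.
Line 2 (F-457, Narania, 548 units, £21,804.92):
Base rate for F-457 is 21%.
Additional duty on F-457 from Narania: +67.3%. Applied ad valorem rate: 21% + 67.3% = 88.3%.
Duty = £21,804.92 × 88.3% = £19,253.74.
Line 3 (T-234, Tyrica, 1,959 units, £107,020.17):
Base rate for T-234 is 26%.
Duty = £107,020.17 × 26% = £27,825.24.
Total = £0.00 + £19,253.74 + £27,825.24 = £47,078.98.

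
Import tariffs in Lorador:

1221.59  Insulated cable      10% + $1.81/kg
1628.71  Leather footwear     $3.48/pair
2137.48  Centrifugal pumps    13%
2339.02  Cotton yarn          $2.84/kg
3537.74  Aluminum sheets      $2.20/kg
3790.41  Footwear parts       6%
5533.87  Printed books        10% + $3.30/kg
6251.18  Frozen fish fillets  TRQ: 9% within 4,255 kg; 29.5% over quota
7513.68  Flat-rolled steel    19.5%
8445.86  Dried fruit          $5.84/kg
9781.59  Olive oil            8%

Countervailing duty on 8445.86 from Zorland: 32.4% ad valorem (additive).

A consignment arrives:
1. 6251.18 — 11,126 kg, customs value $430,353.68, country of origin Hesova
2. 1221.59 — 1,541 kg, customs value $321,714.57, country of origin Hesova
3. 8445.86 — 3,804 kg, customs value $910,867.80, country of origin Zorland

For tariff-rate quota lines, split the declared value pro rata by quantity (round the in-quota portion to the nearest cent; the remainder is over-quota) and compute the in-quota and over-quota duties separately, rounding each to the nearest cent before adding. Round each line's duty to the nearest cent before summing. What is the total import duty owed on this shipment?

Line 1 (6251.18, Hesova, 11,126 kg, $430,353.68):
Code 6251.18 is under a tariff-rate quota (threshold 4,255 kg). In-quota: 4,255 kg at 9%; over-quota: 6,871 kg at 29.5%.
Pro-rata value split: in-quota = $430,353.68 × 4,255/11,126 = $164,583.40; over-quota = $430,353.68 − $164,583.40 = $265,770.28.
In-quota duty = $164,583.40 × 9% = $14,812.51. Over-quota duty = $265,770.28 × 29.5% = $78,402.23.
Line duty = $14,812.51 + $78,402.23 = $93,214.74.
Line 2 (1221.59, Hesova, 1,541 kg, $321,714.57):
Base rate for 1221.59 is 10% + $1.81/kg.
Duty = $321,714.57 × 10% + 1,541 × $1.81 = $34,960.67.
Line 3 (8445.86, Zorland, 3,804 kg, $910,867.80):
Base rate for 8445.86 is $5.84/kg.
Additional duty on 8445.86 from Zorland: +32.4% ad valorem. Applied ad valorem rate = 32.4%.
Duty = $910,867.80 × 32.4% + 3,804 × $5.84 = $317,336.53.
Total = $93,214.74 + $34,960.67 + $317,336.53 = $445,511.94.

$445,511.94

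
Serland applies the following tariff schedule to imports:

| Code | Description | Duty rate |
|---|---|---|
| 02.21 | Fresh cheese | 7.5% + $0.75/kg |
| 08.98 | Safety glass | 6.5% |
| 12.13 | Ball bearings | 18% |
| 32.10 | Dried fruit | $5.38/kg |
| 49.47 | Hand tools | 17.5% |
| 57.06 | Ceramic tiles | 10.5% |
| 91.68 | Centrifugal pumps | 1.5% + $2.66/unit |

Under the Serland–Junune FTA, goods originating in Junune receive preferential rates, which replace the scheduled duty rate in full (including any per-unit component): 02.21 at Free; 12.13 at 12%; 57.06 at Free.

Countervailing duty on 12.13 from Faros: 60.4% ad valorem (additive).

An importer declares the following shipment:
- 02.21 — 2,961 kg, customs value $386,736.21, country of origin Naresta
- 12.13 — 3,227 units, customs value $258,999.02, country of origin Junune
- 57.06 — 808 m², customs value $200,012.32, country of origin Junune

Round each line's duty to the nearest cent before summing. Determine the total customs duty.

Line 1 (02.21, Naresta, 2,961 kg, $386,736.21):
Base rate for 02.21 is 7.5% + $0.75/kg.
02.21 has an FTA preferential rate, but origin Naresta is not Junune; base rate stands.
Duty = $386,736.21 × 7.5% + 2,961 × $0.75 = $31,225.97.
Line 2 (12.13, Junune, 3,227 units, $258,999.02):
Base rate for 12.13 is 18%.
Origin Junune qualifies under the Serland–Junune agreement and 12.13 is covered: preferential rate 12% applies instead.
The additional-duty order on 12.13 targets Faros, not Junune; it does not apply.
Duty = $258,999.02 × 12% = $31,079.88.
Line 3 (57.06, Junune, 808 m², $200,012.32):
Base rate for 57.06 is 10.5%.
Origin Junune qualifies under the Serland–Junune agreement and 57.06 is covered: preferential rate Free applies instead.
Duty = $200,012.32 × 0% = $0.00.
Total = $31,225.97 + $31,079.88 + $0.00 = $62,305.85.

$62,305.85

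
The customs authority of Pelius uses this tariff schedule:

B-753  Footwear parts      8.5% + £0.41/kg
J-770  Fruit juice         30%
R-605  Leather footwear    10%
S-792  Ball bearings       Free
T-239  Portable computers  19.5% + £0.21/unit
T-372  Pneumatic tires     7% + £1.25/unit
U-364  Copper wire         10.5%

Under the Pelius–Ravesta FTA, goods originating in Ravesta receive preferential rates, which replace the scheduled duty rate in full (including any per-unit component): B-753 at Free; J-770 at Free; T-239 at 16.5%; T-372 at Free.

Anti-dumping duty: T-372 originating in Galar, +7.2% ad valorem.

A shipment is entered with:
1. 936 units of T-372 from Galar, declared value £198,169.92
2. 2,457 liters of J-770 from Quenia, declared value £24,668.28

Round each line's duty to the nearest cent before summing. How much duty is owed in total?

Line 1 (T-372, Galar, 936 units, £198,169.92):
Base rate for T-372 is 7% + £1.25/unit.
T-372 has an FTA preferential rate, but origin Galar is not Ravesta; base rate stands.
Additional duty on T-372 from Galar: +7.2%. Applied ad valorem rate: 7% + 7.2% = 14.2%.
Duty = £198,169.92 × 14.2% + 936 × £1.25 = £29,310.13.
Line 2 (J-770, Quenia, 2,457 liters, £24,668.28):
Base rate for J-770 is 30%.
J-770 has an FTA preferential rate, but origin Quenia is not Ravesta; base rate stands.
Duty = £24,668.28 × 30% = £7,400.48.
Total = £29,310.13 + £7,400.48 = £36,710.61.

£36,710.61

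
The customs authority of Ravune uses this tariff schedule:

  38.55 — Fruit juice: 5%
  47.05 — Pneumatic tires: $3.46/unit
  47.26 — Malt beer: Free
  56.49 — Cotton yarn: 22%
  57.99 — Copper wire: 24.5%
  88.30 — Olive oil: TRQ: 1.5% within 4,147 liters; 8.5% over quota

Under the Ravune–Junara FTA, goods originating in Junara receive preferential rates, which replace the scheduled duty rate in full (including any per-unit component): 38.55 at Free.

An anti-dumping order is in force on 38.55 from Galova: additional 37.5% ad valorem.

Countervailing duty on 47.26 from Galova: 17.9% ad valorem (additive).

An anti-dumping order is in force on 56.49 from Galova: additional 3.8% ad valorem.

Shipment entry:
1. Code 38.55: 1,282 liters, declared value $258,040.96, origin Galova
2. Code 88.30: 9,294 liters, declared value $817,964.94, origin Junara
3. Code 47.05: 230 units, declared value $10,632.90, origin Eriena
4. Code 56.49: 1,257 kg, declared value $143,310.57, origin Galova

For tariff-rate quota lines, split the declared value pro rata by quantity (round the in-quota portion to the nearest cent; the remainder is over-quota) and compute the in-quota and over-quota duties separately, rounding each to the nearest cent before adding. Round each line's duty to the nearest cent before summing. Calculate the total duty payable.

Line 1 (38.55, Galova, 1,282 liters, $258,040.96):
Base rate for 38.55 is 5%.
38.55 has an FTA preferential rate, but origin Galova is not Junara; base rate stands.
Additional duty on 38.55 from Galova: +37.5%. Applied ad valorem rate: 5% + 37.5% = 42.5%.
Duty = $258,040.96 × 42.5% = $109,667.41.
Line 2 (88.30, Junara, 9,294 liters, $817,964.94):
Code 88.30 is under a tariff-rate quota (threshold 4,147 liters). In-quota: 4,147 liters at 1.5%; over-quota: 5,147 liters at 8.5%.
Pro-rata value split: in-quota = $817,964.94 × 4,147/9,294 = $364,977.47; over-quota = $817,964.94 − $364,977.47 = $452,987.47.
In-quota duty = $364,977.47 × 1.5% = $5,474.66. Over-quota duty = $452,987.47 × 8.5% = $38,503.93.
Line duty = $5,474.66 + $38,503.93 = $43,978.59.
Line 3 (47.05, Eriena, 230 units, $10,632.90):
Base rate for 47.05 is $3.46/unit.
Duty = 230 × $3.46 = $795.80.
Line 4 (56.49, Galova, 1,257 kg, $143,310.57):
Base rate for 56.49 is 22%.
Additional duty on 56.49 from Galova: +3.8%. Applied ad valorem rate: 22% + 3.8% = 25.8%.
Duty = $143,310.57 × 25.8% = $36,974.13.
Total = $109,667.41 + $43,978.59 + $795.80 + $36,974.13 = $191,415.93.

$191,415.93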